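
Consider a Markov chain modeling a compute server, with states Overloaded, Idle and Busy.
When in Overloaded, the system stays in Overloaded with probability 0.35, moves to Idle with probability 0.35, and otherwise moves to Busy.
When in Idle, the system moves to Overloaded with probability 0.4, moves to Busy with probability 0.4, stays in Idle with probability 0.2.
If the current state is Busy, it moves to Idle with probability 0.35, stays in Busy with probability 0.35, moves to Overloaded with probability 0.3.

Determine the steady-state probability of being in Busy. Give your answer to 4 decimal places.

Let the stationary distribution be π with π = πP and π_1 + π_2 + π_3 = 1.
π_1 = 0.35·π_1 + 0.4·π_2 + 0.3·π_3
π_2 = 0.35·π_1 + 0.2·π_2 + 0.35·π_3
Solving with the normalization constraint gives π = (0.3478, 0.3043, 0.3478).
So the stationary probability of Busy is 0.3478.

0.3478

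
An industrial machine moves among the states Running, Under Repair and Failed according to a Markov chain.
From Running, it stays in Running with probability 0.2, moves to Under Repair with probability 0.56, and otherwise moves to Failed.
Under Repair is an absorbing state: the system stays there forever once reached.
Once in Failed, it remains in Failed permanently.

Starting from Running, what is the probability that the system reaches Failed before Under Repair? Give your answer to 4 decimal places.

Let h(s) be the probability of absorption at Failed starting from transient state s. Then h(Failed) = 1 and h(Under Repair) = 0. By first-step analysis:
h(Running) = 0.2·h(Running) + 0.56·0 + 0.24·1
Solving: h(Running) = 0.3000.
Starting from Running, the probability is 0.3000.

0.3000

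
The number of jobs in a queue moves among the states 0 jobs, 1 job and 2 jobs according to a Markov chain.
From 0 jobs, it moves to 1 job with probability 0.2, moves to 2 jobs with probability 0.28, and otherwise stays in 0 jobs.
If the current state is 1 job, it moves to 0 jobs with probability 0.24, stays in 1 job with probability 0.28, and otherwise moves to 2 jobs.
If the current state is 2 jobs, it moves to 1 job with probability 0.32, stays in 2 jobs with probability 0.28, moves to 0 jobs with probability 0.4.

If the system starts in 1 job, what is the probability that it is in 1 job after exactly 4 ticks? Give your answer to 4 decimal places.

Propagate the distribution vector 4 ticks from 1 job.
After 0 ticks: (0.0000, 1.0000, 0.0000)
After 1 tick: (0.2400, 0.2800, 0.4800)
After 2 ticks: (0.3840, 0.2800, 0.3360)
After 3 ticks: (0.4013, 0.2627, 0.3360)
After 4 ticks: (0.4061, 0.2613, 0.3325)
P(in 1 job after 4 ticks) = 0.2613

0.2613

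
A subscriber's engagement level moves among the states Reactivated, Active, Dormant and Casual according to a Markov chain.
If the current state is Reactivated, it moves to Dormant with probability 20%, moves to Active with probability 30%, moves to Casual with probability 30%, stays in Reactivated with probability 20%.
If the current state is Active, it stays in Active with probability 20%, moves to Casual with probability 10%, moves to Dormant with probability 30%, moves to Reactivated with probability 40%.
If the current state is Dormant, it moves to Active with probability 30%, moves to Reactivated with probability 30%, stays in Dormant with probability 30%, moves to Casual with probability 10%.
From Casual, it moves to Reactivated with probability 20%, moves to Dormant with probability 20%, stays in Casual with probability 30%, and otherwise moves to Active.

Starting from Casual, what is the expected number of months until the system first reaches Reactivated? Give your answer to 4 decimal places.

Let t(s) be the expected number of months to first reach Reactivated from state s, with t(Reactivated) = 0. Conditioning on the first month:
t(Active) = 1 + 0.2·t(Active) + 0.3·t(Dormant) + 0.1·t(Casual)
t(Dormant) = 1 + 0.3·t(Active) + 0.3·t(Dormant) + 0.1·t(Casual)
t(Casual) = 1 + 0.3·t(Active) + 0.2·t(Dormant) + 0.3·t(Casual)
Solving: t(Active) = 2.8881, t(Dormant) = 3.1769, t(Casual) = 3.5740.
Expected months from Casual to Reactivated: 3.5740.

3.5740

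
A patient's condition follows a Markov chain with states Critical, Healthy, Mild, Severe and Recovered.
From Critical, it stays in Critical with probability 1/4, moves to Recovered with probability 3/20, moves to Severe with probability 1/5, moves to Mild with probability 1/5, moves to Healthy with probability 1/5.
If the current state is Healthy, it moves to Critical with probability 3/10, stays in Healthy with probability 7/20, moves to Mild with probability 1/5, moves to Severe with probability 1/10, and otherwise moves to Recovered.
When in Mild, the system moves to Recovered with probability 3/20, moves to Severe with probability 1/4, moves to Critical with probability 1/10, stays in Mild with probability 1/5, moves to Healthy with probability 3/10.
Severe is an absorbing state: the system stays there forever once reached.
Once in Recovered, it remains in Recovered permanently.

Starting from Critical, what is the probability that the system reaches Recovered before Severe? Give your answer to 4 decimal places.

0.4027

Let h(s) be the probability of absorption at Recovered starting from transient state s. Then h(Recovered) = 1 and h(Severe) = 0. By first-step analysis:
h(Critical) = 0.25·h(Critical) + 0.2·h(Healthy) + 0.2·h(Mild) + 0.2·0 + 0.15·1
h(Healthy) = 0.3·h(Critical) + 0.35·h(Healthy) + 0.2·h(Mild) + 0.1·0 + 0.05·1
h(Mild) = 0.1·h(Critical) + 0.3·h(Healthy) + 0.2·h(Mild) + 0.25·0 + 0.15·1
Solving: h(Critical) = 0.4027, h(Healthy) = 0.3798, h(Mild) = 0.3802.
Starting from Critical, the probability is 0.4027.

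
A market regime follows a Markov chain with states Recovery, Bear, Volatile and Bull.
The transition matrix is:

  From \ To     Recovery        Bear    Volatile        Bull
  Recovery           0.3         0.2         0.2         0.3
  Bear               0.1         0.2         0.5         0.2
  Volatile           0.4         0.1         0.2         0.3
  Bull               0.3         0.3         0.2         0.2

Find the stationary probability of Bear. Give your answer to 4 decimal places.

0.1995

Let the stationary distribution be π with π = πP and π_1 + π_2 + π_3 + π_4 = 1.
π_1 = 0.3·π_1 + 0.1·π_2 + 0.4·π_3 + 0.3·π_4
π_2 = 0.2·π_1 + 0.2·π_2 + 0.1·π_3 + 0.3·π_4
π_3 = 0.2·π_1 + 0.5·π_2 + 0.2·π_3 + 0.2·π_4
Solving with the normalization constraint gives π = (0.2861, 0.1995, 0.2598, 0.2546).
So the stationary probability of Bear is 0.1995.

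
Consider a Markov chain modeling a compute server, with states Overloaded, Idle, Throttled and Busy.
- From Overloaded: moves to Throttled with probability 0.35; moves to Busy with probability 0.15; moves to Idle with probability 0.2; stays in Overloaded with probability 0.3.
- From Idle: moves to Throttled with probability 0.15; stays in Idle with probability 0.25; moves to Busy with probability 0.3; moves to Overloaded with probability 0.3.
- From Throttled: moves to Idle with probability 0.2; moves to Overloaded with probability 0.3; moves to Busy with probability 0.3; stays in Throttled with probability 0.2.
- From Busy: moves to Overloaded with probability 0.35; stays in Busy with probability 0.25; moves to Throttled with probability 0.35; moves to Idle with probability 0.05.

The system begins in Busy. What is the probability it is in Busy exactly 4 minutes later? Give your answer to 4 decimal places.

0.2412

Propagate the distribution vector 4 minutes from Busy.
After 0 minutes: (0.0000, 0.0000, 0.0000, 1.0000)
After 1 minute: (0.3500, 0.0500, 0.3500, 0.2500)
After 2 minutes: (0.3125, 0.1650, 0.2875, 0.2350)
After 3 minutes: (0.3118, 0.1730, 0.2739, 0.2414)
After 4 minutes: (0.3121, 0.1724, 0.2743, 0.2412)
P(in Busy after 4 minutes) = 0.2412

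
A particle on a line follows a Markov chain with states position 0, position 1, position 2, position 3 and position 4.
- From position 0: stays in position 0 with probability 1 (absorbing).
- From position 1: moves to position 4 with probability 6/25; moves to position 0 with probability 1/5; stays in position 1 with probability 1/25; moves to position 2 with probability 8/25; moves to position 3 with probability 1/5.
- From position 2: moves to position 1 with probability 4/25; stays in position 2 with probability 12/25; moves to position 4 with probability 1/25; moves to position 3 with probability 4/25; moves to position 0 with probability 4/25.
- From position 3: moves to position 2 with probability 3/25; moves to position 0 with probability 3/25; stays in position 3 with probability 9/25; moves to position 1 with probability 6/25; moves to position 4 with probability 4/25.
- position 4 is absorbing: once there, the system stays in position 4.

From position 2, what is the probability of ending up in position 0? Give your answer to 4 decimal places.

0.6208

Let h(s) be the probability of absorption at position 0 starting from transient state s. Then h(position 0) = 1 and h(position 4) = 0. By first-step analysis:
h(position 1) = 0.2·1 + 0.04·h(position 1) + 0.32·h(position 2) + 0.2·h(position 3) + 0.24·0
h(position 2) = 0.16·1 + 0.16·h(position 1) + 0.48·h(position 2) + 0.16·h(position 3) + 0.04·0
h(position 3) = 0.12·1 + 0.24·h(position 1) + 0.12·h(position 2) + 0.36·h(position 3) + 0.16·0
Solving: h(position 1) = 0.5192, h(position 2) = 0.6208, h(position 3) = 0.4986.
Starting from position 2, the probability is 0.6208.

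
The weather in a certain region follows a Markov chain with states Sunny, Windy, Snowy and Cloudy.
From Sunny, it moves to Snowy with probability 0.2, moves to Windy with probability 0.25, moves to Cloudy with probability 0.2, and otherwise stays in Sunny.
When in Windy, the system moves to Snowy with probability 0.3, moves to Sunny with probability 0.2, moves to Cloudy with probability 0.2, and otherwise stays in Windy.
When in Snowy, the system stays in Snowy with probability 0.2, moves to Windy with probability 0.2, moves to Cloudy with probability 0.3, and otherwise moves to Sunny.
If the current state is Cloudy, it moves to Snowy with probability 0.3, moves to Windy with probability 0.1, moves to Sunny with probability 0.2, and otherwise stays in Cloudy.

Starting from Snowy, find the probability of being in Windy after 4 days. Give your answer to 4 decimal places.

Propagate the distribution vector 4 days from Snowy.
After 0 days: (0.0000, 0.0000, 1.0000, 0.0000)
After 1 day: (0.3000, 0.2000, 0.2000, 0.3000)
After 2 days: (0.2650, 0.2050, 0.2500, 0.2800)
After 3 days: (0.2648, 0.2058, 0.2485, 0.2810)
After 4 days: (0.2646, 0.2057, 0.2487, 0.2811)
P(in Windy after 4 days) = 0.2057

0.2057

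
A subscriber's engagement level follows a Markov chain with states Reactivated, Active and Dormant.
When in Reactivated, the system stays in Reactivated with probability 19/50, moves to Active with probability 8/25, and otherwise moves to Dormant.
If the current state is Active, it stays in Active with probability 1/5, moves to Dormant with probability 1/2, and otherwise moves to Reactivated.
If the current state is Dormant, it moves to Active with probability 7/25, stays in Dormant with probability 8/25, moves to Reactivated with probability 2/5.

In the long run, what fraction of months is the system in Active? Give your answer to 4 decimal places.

0.2728

Let the stationary distribution be π with π = πP and π_1 + π_2 + π_3 = 1.
π_1 = 0.38·π_1 + 0.3·π_2 + 0.4·π_3
π_2 = 0.32·π_1 + 0.2·π_2 + 0.28·π_3
Solving with the normalization constraint gives π = (0.3654, 0.2728, 0.3618).
So the stationary probability of Active is 0.2728.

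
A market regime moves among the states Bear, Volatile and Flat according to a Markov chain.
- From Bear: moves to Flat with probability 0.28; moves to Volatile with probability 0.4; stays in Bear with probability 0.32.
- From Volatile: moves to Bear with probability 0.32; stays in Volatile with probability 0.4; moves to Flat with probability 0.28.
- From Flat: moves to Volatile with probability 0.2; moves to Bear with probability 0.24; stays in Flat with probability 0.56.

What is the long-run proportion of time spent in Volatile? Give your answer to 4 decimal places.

0.3222

Let the stationary distribution be π with π = πP and π_1 + π_2 + π_3 = 1.
π_1 = 0.32·π_1 + 0.32·π_2 + 0.24·π_3
π_2 = 0.4·π_1 + 0.4·π_2 + 0.2·π_3
Solving with the normalization constraint gives π = (0.2889, 0.3222, 0.3889).
So the stationary probability of Volatile is 0.3222.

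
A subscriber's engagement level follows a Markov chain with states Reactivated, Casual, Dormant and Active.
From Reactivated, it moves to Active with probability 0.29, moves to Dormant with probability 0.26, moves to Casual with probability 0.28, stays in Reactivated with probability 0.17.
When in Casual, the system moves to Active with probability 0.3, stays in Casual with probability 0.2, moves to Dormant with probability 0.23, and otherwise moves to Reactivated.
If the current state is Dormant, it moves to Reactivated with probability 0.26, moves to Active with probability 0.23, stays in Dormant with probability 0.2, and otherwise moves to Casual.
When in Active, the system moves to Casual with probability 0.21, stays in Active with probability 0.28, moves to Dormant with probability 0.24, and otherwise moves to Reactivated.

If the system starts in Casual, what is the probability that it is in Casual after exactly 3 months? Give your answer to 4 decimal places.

Propagate the distribution vector 3 months from Casual.
After 0 months: (0.0000, 1.0000, 0.0000, 0.0000)
After 1 month: (0.2700, 0.2000, 0.2300, 0.3000)
After 2 months: (0.2407, 0.2499, 0.2342, 0.2752)
After 3 months: (0.2436, 0.2478, 0.2329, 0.2757)
P(in Casual after 3 months) = 0.2478

0.2478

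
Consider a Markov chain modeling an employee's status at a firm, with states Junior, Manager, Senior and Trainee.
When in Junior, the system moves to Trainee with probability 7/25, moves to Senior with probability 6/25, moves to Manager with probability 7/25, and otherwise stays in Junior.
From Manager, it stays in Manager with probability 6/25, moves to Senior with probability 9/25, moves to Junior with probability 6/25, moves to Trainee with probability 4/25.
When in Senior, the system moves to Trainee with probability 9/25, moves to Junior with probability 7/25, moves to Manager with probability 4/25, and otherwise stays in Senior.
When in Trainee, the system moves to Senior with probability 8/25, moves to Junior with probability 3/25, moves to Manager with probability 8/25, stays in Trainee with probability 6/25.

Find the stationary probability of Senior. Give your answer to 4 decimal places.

Let the stationary distribution be π with π = πP and π_1 + π_2 + π_3 + π_4 = 1.
π_1 = 0.2·π_1 + 0.24·π_2 + 0.28·π_3 + 0.12·π_4
π_2 = 0.28·π_1 + 0.24·π_2 + 0.16·π_3 + 0.32·π_4
π_3 = 0.24·π_1 + 0.36·π_2 + 0.2·π_3 + 0.32·π_4
Solving with the normalization constraint gives π = (0.2113, 0.2471, 0.2794, 0.2622).
So the stationary probability of Senior is 0.2794.

0.2794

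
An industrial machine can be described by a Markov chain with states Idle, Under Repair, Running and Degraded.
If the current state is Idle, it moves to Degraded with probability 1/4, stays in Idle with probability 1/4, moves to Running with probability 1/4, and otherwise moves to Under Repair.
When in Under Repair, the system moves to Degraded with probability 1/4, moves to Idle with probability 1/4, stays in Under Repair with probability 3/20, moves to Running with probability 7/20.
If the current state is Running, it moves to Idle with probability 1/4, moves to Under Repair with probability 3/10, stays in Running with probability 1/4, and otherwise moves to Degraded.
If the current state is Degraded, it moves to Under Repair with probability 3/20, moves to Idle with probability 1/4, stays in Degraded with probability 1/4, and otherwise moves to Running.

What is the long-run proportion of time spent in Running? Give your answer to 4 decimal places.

0.2955

Let the stationary distribution be π with π = πP and π_1 + π_2 + π_3 + π_4 = 1.
π_1 = 0.25·π_1 + 0.25·π_2 + 0.25·π_3 + 0.25·π_4
π_2 = 0.25·π_1 + 0.15·π_2 + 0.3·π_3 + 0.15·π_4
π_3 = 0.25·π_1 + 0.35·π_2 + 0.25·π_3 + 0.35·π_4
Solving with the normalization constraint gives π = (0.2500, 0.2193, 0.2955, 0.2352).
So the stationary probability of Running is 0.2955.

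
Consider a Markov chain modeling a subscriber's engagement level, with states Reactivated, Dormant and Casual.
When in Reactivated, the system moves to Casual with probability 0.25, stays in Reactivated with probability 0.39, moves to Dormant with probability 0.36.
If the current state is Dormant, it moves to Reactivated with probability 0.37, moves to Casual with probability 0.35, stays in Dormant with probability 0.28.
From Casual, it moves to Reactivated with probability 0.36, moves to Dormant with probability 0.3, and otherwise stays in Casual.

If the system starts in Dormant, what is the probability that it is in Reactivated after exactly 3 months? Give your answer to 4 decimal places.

0.3744

Propagate the distribution vector 3 months from Dormant.
After 0 months: (0.0000, 1.0000, 0.0000)
After 1 month: (0.3700, 0.2800, 0.3500)
After 2 months: (0.3739, 0.3166, 0.3095)
After 3 months: (0.3744, 0.3161, 0.3095)
P(in Reactivated after 3 months) = 0.3744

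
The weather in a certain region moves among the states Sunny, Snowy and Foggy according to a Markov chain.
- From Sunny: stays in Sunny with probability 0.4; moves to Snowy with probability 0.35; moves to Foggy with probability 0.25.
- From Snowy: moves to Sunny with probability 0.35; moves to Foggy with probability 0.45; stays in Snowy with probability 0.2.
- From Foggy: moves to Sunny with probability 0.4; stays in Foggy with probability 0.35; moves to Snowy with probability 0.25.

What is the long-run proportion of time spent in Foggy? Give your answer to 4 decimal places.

0.3389

Let the stationary distribution be π with π = πP and π_1 + π_2 + π_3 = 1.
π_1 = 0.4·π_1 + 0.35·π_2 + 0.4·π_3
π_2 = 0.35·π_1 + 0.2·π_2 + 0.25·π_3
Solving with the normalization constraint gives π = (0.3863, 0.2749, 0.3389).
So the stationary probability of Foggy is 0.3389.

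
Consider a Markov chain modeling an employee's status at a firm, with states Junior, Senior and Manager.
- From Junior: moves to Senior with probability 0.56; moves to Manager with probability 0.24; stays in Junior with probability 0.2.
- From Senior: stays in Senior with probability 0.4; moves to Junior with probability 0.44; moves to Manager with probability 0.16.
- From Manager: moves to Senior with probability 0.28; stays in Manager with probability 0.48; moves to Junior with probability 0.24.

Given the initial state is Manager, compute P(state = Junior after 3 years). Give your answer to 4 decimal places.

Propagate the distribution vector 3 years from Manager.
After 0 years: (0.0000, 0.0000, 1.0000)
After 1 year: (0.2400, 0.2800, 0.4800)
After 2 years: (0.2864, 0.3808, 0.3328)
After 3 years: (0.3047, 0.4059, 0.2894)
P(in Junior after 3 years) = 0.3047

0.3047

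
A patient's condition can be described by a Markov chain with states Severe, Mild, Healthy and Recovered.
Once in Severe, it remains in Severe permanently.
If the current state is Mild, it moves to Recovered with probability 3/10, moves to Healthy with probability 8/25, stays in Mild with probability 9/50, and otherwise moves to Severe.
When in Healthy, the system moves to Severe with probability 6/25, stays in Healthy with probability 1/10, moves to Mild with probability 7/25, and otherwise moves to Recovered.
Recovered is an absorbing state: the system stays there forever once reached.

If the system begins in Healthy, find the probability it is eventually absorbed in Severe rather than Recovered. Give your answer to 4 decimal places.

Let h(s) be the probability of absorption at Severe starting from transient state s. Then h(Severe) = 1 and h(Recovered) = 0. By first-step analysis:
h(Mild) = 0.2·1 + 0.18·h(Mild) + 0.32·h(Healthy) + 0.3·0
h(Healthy) = 0.24·1 + 0.28·h(Mild) + 0.1·h(Healthy) + 0.38·0
Solving: h(Mild) = 0.3961, h(Healthy) = 0.3899.
Starting from Healthy, the probability is 0.3899.

0.3899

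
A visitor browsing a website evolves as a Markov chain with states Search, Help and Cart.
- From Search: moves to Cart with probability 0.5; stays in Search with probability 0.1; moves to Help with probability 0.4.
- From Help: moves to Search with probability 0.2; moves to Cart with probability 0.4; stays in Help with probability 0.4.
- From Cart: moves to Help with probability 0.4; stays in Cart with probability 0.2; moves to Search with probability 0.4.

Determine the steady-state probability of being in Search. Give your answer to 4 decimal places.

0.2462

Let the stationary distribution be π with π = πP and π_1 + π_2 + π_3 = 1.
π_1 = 0.1·π_1 + 0.2·π_2 + 0.4·π_3
π_2 = 0.4·π_1 + 0.4·π_2 + 0.4·π_3
Solving with the normalization constraint gives π = (0.2462, 0.4000, 0.3538).
So the stationary probability of Search is 0.2462.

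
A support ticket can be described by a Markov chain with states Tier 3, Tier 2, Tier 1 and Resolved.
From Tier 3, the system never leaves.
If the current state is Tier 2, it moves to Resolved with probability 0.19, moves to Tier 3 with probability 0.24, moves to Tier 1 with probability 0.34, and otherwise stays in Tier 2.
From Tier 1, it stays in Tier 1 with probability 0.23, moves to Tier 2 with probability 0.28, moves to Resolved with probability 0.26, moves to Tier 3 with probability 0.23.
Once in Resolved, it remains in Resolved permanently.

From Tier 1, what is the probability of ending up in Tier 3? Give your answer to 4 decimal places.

Let h(s) be the probability of absorption at Tier 3 starting from transient state s. Then h(Tier 3) = 1 and h(Resolved) = 0. By first-step analysis:
h(Tier 2) = 0.24·1 + 0.23·h(Tier 2) + 0.34·h(Tier 1) + 0.19·0
h(Tier 1) = 0.23·1 + 0.28·h(Tier 2) + 0.23·h(Tier 1) + 0.26·0
Solving: h(Tier 2) = 0.5284, h(Tier 1) = 0.4909.
Starting from Tier 1, the probability is 0.4909.

0.4909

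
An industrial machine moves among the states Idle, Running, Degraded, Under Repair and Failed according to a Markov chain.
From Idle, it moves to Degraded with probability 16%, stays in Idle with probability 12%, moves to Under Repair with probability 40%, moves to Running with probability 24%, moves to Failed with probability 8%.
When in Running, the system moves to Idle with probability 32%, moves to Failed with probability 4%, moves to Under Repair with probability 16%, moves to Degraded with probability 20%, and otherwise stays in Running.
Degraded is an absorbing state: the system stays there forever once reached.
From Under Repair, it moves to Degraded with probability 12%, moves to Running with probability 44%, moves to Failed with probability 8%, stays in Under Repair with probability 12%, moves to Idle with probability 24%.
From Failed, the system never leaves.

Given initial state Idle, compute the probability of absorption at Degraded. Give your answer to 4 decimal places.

0.7046

Let h(s) be the probability of absorption at Degraded starting from transient state s. Then h(Degraded) = 1 and h(Failed) = 0. By first-step analysis:
h(Idle) = 0.12·h(Idle) + 0.24·h(Running) + 0.16·1 + 0.4·h(Under Repair) + 0.08·0
h(Running) = 0.32·h(Idle) + 0.28·h(Running) + 0.2·1 + 0.16·h(Under Repair) + 0.04·0
h(Under Repair) = 0.24·h(Idle) + 0.44·h(Running) + 0.12·1 + 0.12·h(Under Repair) + 0.08·0
Solving: h(Idle) = 0.7046, h(Running) = 0.7469, h(Under Repair) = 0.7020.
Starting from Idle, the probability is 0.7046.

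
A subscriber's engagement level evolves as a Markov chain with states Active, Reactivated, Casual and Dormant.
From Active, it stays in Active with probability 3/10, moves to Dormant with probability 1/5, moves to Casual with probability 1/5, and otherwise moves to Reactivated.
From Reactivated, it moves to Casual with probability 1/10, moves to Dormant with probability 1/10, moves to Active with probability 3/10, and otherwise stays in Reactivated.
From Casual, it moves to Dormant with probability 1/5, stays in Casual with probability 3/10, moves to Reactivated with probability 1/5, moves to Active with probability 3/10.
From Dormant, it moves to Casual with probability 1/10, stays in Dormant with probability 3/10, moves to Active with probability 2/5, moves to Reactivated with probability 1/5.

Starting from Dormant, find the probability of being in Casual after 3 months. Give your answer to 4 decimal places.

0.1650

Propagate the distribution vector 3 months from Dormant.
After 0 months: (0.0000, 0.0000, 0.0000, 1.0000)
After 1 month: (0.4000, 0.2000, 0.1000, 0.3000)
After 2 months: (0.3300, 0.3000, 0.1600, 0.2100)
After 3 months: (0.3210, 0.3230, 0.1650, 0.1910)
P(in Casual after 3 months) = 0.1650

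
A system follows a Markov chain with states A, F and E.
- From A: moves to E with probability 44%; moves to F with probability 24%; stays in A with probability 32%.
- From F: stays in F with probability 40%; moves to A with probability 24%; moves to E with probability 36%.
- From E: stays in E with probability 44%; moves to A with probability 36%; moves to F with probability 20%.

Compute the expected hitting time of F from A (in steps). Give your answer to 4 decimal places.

4.4964

Let t(s) be the expected number of steps to first reach F from state s, with t(F) = 0. Conditioning on the first step:
t(A) = 1 + 0.32·t(A) + 0.44·t(E)
t(E) = 1 + 0.36·t(A) + 0.44·t(E)
Solving: t(A) = 4.4964, t(E) = 4.6763.
Expected steps from A to F: 4.4964.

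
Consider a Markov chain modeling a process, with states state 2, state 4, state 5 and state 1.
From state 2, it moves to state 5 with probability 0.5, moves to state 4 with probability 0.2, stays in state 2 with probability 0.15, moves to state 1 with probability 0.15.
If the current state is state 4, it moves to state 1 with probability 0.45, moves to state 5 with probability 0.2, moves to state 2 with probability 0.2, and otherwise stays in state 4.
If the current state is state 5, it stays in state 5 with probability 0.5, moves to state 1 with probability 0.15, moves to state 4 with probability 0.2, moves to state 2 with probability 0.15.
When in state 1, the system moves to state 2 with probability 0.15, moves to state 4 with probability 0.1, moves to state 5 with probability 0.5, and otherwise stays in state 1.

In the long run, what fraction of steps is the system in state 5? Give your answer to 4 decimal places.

Let the stationary distribution be π with π = πP and π_1 + π_2 + π_3 + π_4 = 1.
π_1 = 0.15·π_1 + 0.2·π_2 + 0.15·π_3 + 0.15·π_4
π_2 = 0.2·π_1 + 0.15·π_2 + 0.2·π_3 + 0.1·π_4
π_3 = 0.5·π_1 + 0.2·π_2 + 0.5·π_3 + 0.5·π_4
Solving with the normalization constraint gives π = (0.1585, 0.1692, 0.4492, 0.2231).
So the stationary probability of state 5 is 0.4492.

0.4492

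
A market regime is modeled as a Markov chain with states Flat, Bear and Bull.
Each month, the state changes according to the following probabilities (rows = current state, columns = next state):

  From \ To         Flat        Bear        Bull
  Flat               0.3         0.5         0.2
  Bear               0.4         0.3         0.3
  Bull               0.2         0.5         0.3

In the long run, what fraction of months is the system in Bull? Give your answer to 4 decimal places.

0.2685

Let the stationary distribution be π with π = πP and π_1 + π_2 + π_3 = 1.
π_1 = 0.3·π_1 + 0.4·π_2 + 0.2·π_3
π_2 = 0.5·π_1 + 0.3·π_2 + 0.5·π_3
Solving with the normalization constraint gives π = (0.3148, 0.4167, 0.2685).
So the stationary probability of Bull is 0.2685.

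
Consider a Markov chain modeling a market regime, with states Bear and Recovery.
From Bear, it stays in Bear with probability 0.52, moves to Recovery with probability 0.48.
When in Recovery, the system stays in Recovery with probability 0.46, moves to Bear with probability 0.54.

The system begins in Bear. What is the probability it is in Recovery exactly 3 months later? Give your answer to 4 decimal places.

Propagate the distribution vector 3 months from Bear.
After 0 months: (1.0000, 0.0000)
After 1 month: (0.5200, 0.4800)
After 2 months: (0.5296, 0.4704)
After 3 months: (0.5294, 0.4706)
P(in Recovery after 3 months) = 0.4706

0.4706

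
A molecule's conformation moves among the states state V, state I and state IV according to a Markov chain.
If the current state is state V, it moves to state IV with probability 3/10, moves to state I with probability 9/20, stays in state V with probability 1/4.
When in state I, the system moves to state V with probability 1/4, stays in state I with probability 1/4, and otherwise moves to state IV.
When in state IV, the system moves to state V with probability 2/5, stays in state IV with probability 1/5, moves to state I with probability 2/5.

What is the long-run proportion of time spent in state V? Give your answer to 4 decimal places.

Let the stationary distribution be π with π = πP and π_1 + π_2 + π_3 = 1.
π_1 = 0.25·π_1 + 0.25·π_2 + 0.4·π_3
π_2 = 0.45·π_1 + 0.25·π_2 + 0.4·π_3
Solving with the normalization constraint gives π = (0.3008, 0.3609, 0.3383).
So the stationary probability of state V is 0.3008.

0.3008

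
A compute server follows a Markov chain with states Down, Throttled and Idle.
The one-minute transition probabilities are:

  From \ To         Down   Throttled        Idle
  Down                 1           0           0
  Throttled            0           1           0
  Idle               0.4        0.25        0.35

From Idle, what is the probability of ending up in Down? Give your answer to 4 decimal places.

0.6154

Let h(s) be the probability of absorption at Down starting from transient state s. Then h(Down) = 1 and h(Throttled) = 0. By first-step analysis:
h(Idle) = 0.4·1 + 0.25·0 + 0.35·h(Idle)
Solving: h(Idle) = 0.6154.
Starting from Idle, the probability is 0.6154.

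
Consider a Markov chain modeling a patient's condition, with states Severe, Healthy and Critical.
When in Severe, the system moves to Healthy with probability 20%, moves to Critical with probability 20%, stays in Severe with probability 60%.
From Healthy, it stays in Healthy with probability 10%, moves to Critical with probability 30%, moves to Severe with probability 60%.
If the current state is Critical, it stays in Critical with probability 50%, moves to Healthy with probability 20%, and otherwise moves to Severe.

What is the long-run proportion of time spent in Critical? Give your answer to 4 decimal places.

Let the stationary distribution be π with π = πP and π_1 + π_2 + π_3 = 1.
π_1 = 0.6·π_1 + 0.6·π_2 + 0.3·π_3
π_2 = 0.2·π_1 + 0.1·π_2 + 0.2·π_3
Solving with the normalization constraint gives π = (0.5065, 0.1818, 0.3117).
So the stationary probability of Critical is 0.3117.

0.3117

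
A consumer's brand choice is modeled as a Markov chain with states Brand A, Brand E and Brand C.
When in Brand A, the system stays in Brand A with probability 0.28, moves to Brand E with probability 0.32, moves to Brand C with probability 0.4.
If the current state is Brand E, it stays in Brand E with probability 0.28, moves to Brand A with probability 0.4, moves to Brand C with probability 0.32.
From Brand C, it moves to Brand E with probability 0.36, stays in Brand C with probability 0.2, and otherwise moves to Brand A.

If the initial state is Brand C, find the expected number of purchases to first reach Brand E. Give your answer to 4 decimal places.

2.9000

Let t(s) be the expected number of purchases to first reach Brand E from state s, with t(Brand E) = 0. Conditioning on the first purchase:
t(Brand A) = 1 + 0.28·t(Brand A) + 0.4·t(Brand C)
t(Brand C) = 1 + 0.44·t(Brand A) + 0.2·t(Brand C)
Solving: t(Brand A) = 3.0000, t(Brand C) = 2.9000.
Expected purchases from Brand C to Brand E: 2.9000.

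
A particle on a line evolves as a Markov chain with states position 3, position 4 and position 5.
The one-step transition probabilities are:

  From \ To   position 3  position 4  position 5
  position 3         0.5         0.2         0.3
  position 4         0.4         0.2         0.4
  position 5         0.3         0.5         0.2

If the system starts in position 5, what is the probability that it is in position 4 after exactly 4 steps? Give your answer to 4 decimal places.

0.2879

Propagate the distribution vector 4 steps from position 5.
After 0 steps: (0.0000, 0.0000, 1.0000)
After 1 step: (0.3000, 0.5000, 0.2000)
After 2 steps: (0.4100, 0.2600, 0.3300)
After 3 steps: (0.4080, 0.2990, 0.2930)
After 4 steps: (0.4115, 0.2879, 0.3006)
P(in position 4 after 4 steps) = 0.2879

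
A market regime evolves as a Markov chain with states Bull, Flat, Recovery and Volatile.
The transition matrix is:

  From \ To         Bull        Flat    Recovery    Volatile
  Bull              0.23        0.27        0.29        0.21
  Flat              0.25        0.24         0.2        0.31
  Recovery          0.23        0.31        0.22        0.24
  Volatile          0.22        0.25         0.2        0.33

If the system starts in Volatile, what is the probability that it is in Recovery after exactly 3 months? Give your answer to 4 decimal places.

Propagate the distribution vector 3 months from Volatile.
After 0 months: (0.0000, 0.0000, 0.0000, 1.0000)
After 1 month: (0.2200, 0.2500, 0.2000, 0.3300)
After 2 months: (0.2317, 0.2639, 0.2238, 0.2806)
After 3 months: (0.2325, 0.2654, 0.2253, 0.2768)
P(in Recovery after 3 months) = 0.2253

0.2253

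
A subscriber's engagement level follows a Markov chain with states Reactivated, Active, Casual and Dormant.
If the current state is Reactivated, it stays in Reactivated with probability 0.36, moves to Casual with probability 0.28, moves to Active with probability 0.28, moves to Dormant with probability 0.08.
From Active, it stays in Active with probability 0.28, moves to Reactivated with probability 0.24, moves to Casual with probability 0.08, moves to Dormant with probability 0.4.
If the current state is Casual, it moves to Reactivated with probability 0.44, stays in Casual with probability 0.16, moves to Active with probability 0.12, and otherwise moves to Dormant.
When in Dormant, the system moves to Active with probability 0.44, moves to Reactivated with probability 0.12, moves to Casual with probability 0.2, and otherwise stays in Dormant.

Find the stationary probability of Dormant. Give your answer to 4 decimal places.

0.2490

Let the stationary distribution be π with π = πP and π_1 + π_2 + π_3 + π_4 = 1.
π_1 = 0.36·π_1 + 0.24·π_2 + 0.44·π_3 + 0.12·π_4
π_2 = 0.28·π_1 + 0.28·π_2 + 0.12·π_3 + 0.44·π_4
π_3 = 0.28·π_1 + 0.08·π_2 + 0.16·π_3 + 0.2·π_4
Solving with the normalization constraint gives π = (0.2797, 0.2910, 0.1802, 0.2490).
So the stationary probability of Dormant is 0.2490.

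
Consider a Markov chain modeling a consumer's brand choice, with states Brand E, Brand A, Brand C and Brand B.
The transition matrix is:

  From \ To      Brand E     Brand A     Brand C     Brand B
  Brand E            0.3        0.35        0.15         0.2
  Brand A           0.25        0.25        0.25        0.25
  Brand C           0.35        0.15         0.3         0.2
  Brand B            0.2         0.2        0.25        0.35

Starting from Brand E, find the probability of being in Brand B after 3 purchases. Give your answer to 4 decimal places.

Propagate the distribution vector 3 purchases from Brand E.
After 0 purchases: (1.0000, 0.0000, 0.0000, 0.0000)
After 1 purchase: (0.3000, 0.3500, 0.1500, 0.2000)
After 2 purchases: (0.2700, 0.2550, 0.2275, 0.2475)
After 3 purchases: (0.2739, 0.2419, 0.2344, 0.2499)
P(in Brand B after 3 purchases) = 0.2499

0.2499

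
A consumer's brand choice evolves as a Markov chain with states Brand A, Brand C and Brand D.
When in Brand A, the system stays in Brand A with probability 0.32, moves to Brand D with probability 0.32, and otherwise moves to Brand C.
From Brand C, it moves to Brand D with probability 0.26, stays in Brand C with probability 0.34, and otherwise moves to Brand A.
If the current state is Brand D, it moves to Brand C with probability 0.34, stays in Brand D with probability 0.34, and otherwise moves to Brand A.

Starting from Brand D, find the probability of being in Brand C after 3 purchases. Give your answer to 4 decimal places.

0.3469

Propagate the distribution vector 3 purchases from Brand D.
After 0 purchases: (0.0000, 0.0000, 1.0000)
After 1 purchase: (0.3200, 0.3400, 0.3400)
After 2 purchases: (0.3472, 0.3464, 0.3064)
After 3 purchases: (0.3477, 0.3469, 0.3053)
P(in Brand C after 3 purchases) = 0.3469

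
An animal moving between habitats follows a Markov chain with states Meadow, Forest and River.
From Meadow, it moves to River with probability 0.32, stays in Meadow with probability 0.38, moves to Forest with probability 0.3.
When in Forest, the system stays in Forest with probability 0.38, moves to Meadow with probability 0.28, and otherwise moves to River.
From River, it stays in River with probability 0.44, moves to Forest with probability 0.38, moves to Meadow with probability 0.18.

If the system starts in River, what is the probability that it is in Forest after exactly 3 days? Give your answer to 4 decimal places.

Propagate the distribution vector 3 days from River.
After 0 days: (0.0000, 0.0000, 1.0000)
After 1 day: (0.1800, 0.3800, 0.4400)
After 2 days: (0.2540, 0.3656, 0.3804)
After 3 days: (0.2674, 0.3597, 0.3730)
P(in Forest after 3 days) = 0.3597

0.3597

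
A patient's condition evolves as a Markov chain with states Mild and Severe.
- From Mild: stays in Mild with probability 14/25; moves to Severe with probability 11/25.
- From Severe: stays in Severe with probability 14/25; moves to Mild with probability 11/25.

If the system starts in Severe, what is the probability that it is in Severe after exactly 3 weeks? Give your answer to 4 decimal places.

0.5009

Propagate the distribution vector 3 weeks from Severe.
After 0 weeks: (0.0000, 1.0000)
After 1 week: (0.4400, 0.5600)
After 2 weeks: (0.4928, 0.5072)
After 3 weeks: (0.4991, 0.5009)
P(in Severe after 3 weeks) = 0.5009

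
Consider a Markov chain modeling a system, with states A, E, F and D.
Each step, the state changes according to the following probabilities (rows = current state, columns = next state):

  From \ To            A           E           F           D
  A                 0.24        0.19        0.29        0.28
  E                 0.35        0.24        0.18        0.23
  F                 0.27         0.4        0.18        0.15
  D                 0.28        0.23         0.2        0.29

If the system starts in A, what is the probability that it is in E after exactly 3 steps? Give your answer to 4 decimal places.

0.2575

Propagate the distribution vector 3 steps from A.
After 0 steps: (1.0000, 0.0000, 0.0000, 0.0000)
After 1 step: (0.2400, 0.1900, 0.2900, 0.2800)
After 2 steps: (0.2808, 0.2716, 0.2120, 0.2356)
After 3 steps: (0.2857, 0.2575, 0.2156, 0.2412)
P(in E after 3 steps) = 0.2575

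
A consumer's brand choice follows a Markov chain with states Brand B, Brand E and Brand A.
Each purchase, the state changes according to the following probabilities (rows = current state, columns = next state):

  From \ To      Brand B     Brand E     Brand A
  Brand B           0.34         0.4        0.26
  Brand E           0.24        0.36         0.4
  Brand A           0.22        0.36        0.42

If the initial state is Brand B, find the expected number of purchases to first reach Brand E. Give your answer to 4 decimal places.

Let t(s) be the expected number of purchases to first reach Brand E from state s, with t(Brand E) = 0. Conditioning on the first purchase:
t(Brand B) = 1 + 0.34·t(Brand B) + 0.26·t(Brand A)
t(Brand A) = 1 + 0.22·t(Brand B) + 0.42·t(Brand A)
Solving: t(Brand B) = 2.5799, t(Brand A) = 2.7027.
Expected purchases from Brand B to Brand E: 2.5799.

2.5799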